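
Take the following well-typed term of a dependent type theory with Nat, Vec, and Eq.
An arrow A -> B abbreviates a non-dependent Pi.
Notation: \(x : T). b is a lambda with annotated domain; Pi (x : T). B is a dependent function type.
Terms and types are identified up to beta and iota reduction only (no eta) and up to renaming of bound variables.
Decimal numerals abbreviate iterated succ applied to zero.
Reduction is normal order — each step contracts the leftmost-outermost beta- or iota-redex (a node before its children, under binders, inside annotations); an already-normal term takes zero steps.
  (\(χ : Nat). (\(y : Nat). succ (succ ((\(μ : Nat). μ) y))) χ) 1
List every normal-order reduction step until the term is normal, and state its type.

normal-order reduction sequence:
  (\(χ : Nat). (\(y : Nat). succ (succ ((\(μ : Nat). μ) y))) χ) 1
  ~> (\(χ : Nat). succ (succ ((\(y : Nat). y) χ))) 1
  ~> succ (succ ((\(χ : Nat). χ) 1))
  ~> 3
the term's type:
  Nat


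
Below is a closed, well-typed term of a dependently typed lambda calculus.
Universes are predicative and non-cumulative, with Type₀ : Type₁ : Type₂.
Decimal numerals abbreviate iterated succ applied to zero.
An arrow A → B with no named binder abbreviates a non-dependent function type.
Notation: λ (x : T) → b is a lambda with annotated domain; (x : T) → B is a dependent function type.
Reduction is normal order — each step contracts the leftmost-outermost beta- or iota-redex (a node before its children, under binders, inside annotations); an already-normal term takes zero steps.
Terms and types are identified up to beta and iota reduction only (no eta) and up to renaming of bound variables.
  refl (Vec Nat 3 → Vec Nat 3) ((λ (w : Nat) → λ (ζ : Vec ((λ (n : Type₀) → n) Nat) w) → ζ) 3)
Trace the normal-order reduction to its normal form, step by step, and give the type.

reduction (normal order):
  refl (Vec Nat 3 → Vec Nat 3) ((λ (w : Nat) → λ (ζ : Vec ((λ (n : Type₀) → n) Nat) w) → ζ) 3)
  ~> refl (Vec Nat 3 → Vec Nat 3) (λ (w : Vec ((λ (ζ : Type₀) → ζ) Nat) 3) → w)
  ~> refl (Vec Nat 3 → Vec Nat 3) (λ (w : Vec Nat 3) → w)
the term's type:
  Eq (Vec Nat 3 → Vec Nat 3) (λ (w : Vec Nat 3) → w) (λ (ζ : Vec Nat 3) → ζ)


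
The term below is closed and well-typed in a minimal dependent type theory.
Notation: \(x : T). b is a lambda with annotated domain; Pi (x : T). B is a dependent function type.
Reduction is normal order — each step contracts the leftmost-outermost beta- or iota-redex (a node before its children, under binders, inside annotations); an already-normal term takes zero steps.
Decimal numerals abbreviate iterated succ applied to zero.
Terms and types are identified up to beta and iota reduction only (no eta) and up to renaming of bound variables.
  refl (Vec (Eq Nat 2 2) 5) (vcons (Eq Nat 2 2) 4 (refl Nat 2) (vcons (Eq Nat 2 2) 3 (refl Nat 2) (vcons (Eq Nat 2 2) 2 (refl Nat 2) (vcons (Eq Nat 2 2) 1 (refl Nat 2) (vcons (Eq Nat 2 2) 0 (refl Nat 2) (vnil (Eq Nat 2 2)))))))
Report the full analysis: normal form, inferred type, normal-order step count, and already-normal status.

reduced normal form:
  refl (Vec (Eq Nat 2 2) 5) (vcons (Eq Nat 2 2) 4 (refl Nat 2) (vcons (Eq Nat 2 2) 3 (refl Nat 2) (vcons (Eq Nat 2 2) 2 (refl Nat 2) (vcons (Eq Nat 2 2) 1 (refl Nat 2) (vcons (Eq Nat 2 2) 0 (refl Nat 2) (vnil (Eq Nat 2 2)))))))
type:
  Eq (Vec (Eq Nat 2 2) 5) (vcons (Eq Nat 2 2) 4 (refl Nat 2) (vcons (Eq Nat 2 2) 3 (refl Nat 2) (vcons (Eq Nat 2 2) 2 (refl Nat 2) (vcons (Eq Nat 2 2) 1 (refl Nat 2) (vcons (Eq Nat 2 2) 0 (refl Nat 2) (vnil (Eq Nat 2 2))))))) (vcons (Eq Nat 2 2) 4 (refl Nat 2) (vcons (Eq Nat 2 2) 3 (refl Nat 2) (vcons (Eq Nat 2 2) 2 (refl Nat 2) (vcons (Eq Nat 2 2) 1 (refl Nat 2) (vcons (Eq Nat 2 2) 0 (refl Nat 2) (vnil (Eq Nat 2 2)))))))
steps to reach normal form (normal order): 0
term was already normal: yes


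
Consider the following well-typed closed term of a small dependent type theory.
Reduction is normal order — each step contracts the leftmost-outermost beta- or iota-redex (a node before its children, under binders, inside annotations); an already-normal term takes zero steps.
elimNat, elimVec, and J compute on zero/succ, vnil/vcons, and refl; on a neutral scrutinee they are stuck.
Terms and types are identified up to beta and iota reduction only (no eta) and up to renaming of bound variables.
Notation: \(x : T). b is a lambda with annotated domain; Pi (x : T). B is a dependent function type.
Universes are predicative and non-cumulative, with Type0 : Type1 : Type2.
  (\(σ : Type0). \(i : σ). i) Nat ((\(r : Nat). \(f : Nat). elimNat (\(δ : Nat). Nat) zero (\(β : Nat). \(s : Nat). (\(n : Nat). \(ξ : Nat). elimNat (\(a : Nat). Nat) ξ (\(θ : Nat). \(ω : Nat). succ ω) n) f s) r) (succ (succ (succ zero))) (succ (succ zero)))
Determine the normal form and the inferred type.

reduced normal form:
  succ (succ (succ (succ (succ (succ zero)))))
the term's type:
  Nat


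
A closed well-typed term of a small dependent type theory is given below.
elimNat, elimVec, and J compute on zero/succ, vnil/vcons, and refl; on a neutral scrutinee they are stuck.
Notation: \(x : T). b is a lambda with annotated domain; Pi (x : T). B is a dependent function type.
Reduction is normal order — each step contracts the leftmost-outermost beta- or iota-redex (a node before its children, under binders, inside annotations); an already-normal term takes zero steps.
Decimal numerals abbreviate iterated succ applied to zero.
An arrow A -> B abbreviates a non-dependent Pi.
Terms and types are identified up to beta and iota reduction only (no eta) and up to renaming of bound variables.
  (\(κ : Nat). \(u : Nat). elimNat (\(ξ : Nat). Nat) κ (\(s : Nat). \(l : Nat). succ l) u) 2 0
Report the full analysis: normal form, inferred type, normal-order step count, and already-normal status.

normal form:
  2
inferred type:
  Nat
reduction steps (normal order): 3
term was already normal: no
first contracted redex: a beta-redex


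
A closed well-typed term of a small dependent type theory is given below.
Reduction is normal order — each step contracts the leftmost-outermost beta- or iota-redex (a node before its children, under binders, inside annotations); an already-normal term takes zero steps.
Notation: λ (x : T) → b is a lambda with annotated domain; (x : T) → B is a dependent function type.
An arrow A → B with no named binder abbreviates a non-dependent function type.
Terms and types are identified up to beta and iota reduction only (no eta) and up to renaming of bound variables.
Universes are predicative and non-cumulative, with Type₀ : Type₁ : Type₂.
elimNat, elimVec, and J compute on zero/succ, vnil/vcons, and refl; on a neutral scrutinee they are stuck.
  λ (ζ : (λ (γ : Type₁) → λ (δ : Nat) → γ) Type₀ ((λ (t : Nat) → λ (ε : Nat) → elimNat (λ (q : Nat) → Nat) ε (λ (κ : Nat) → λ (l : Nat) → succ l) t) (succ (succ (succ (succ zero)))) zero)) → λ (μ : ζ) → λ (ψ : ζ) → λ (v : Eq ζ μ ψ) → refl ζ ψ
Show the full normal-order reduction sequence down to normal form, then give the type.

normal-order reduction:
  λ (ζ : (λ (γ : Type₁) → λ (δ : Nat) → γ) Type₀ ((λ (t : Nat) → λ (ε : Nat) → elimNat (λ (q : Nat) → Nat) ε (λ (κ : Nat) → λ (l : Nat) → succ l) t) (succ (succ (succ (succ zero)))) zero)) → λ (μ : ζ) → λ (ψ : ζ) → λ (v : Eq ζ μ ψ) → refl ζ ψ
  ~> λ (ζ : (λ (γ : Nat) → Type₀) ((λ (δ : Nat) → λ (t : Nat) → elimNat (λ (ε : Nat) → Nat) t (λ (q : Nat) → λ (κ : Nat) → succ κ) δ) (succ (succ (succ (succ zero)))) zero)) → λ (l : ζ) → λ (μ : ζ) → λ (ψ : Eq ζ l μ) → refl ζ μ
  ~> λ (ζ : Type₀) → λ (γ : ζ) → λ (δ : ζ) → λ (t : Eq ζ γ δ) → refl ζ δ
type:
  (ζ : Type₀) → (γ : ζ) → (δ : ζ) → Eq ζ γ δ → Eq ζ δ δ


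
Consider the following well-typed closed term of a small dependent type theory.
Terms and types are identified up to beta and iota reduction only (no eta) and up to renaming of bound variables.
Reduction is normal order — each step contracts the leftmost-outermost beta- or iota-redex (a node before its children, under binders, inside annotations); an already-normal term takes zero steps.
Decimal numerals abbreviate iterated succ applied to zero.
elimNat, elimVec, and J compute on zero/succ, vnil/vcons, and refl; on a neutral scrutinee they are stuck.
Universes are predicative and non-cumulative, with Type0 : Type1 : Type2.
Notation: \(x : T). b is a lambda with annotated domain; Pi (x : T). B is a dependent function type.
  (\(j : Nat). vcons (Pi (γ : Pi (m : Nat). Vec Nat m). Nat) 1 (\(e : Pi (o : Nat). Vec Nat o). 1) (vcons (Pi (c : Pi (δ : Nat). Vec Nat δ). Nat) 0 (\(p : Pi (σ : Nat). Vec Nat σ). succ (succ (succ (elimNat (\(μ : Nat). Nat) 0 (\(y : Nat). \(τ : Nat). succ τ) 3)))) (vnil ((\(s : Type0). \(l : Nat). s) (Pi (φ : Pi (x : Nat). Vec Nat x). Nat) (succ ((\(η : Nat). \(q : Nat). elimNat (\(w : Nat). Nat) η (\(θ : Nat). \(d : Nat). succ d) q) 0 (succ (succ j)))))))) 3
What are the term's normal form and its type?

resulting normal form:
  vcons (Pi (j : Pi (γ : Nat). Vec Nat γ). Nat) 1 (\(m : Pi (e : Nat). Vec Nat e). 1) (vcons (Pi (o : Pi (c : Nat). Vec Nat c). Nat) 0 (\(δ : Pi (p : Nat). Vec Nat p). 6) (vnil (Pi (σ : Pi (μ : Nat). Vec Nat μ). Nat)))
type:
  Vec (Pi (j : Pi (γ : Nat). Vec Nat γ). Nat) 2
observation: 13 normal-order steps normalize the term, beginning with a beta-redex.


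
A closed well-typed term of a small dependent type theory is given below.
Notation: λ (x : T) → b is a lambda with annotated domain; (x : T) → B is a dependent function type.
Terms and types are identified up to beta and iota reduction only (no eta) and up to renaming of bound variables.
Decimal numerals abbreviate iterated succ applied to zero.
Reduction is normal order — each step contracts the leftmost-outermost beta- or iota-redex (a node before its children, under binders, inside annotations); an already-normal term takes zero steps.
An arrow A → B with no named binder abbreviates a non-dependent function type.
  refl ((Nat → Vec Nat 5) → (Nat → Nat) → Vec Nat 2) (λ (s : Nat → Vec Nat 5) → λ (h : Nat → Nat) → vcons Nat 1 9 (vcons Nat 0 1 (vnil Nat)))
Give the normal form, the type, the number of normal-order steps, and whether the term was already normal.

normal form:
  refl ((Nat → Vec Nat 5) → (Nat → Nat) → Vec Nat 2) (λ (s : Nat → Vec Nat 5) → λ (h : Nat → Nat) → vcons Nat 1 9 (vcons Nat 0 1 (vnil Nat)))
the term's type:
  Eq ((Nat → Vec Nat 5) → (Nat → Nat) → Vec Nat 2) (λ (s : Nat → Vec Nat 5) → λ (h : Nat → Nat) → vcons Nat 1 9 (vcons Nat 0 1 (vnil Nat))) (λ (m : Nat → Vec Nat 5) → λ (ε : Nat → Nat) → vcons Nat 1 9 (vcons Nat 0 1 (vnil Nat)))
steps to reach normal form (normal order): 0
already normal: yes


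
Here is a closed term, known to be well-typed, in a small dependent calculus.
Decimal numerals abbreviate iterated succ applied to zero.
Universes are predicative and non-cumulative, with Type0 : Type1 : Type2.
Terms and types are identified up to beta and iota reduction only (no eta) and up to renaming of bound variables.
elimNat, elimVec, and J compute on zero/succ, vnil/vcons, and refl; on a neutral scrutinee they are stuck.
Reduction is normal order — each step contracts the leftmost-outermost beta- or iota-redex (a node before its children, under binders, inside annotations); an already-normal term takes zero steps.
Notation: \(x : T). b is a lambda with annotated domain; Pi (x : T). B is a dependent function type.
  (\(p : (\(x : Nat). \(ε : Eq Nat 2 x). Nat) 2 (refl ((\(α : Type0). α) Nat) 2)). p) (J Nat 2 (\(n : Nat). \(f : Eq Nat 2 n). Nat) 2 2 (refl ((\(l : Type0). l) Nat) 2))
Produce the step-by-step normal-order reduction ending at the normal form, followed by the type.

normal-order reduction:
  (\(p : (\(x : Nat). \(ε : Eq Nat 2 x). Nat) 2 (refl ((\(α : Type0). α) Nat) 2)). p) (J Nat 2 (\(n : Nat). \(f : Eq Nat 2 n). Nat) 2 2 (refl ((\(l : Type0). l) Nat) 2))
  ~> J Nat 2 (\(p : Nat). \(x : Eq Nat 2 p). Nat) 2 2 (refl ((\(ε : Type0). ε) Nat) 2)
  ~> 2
type:
  Nat


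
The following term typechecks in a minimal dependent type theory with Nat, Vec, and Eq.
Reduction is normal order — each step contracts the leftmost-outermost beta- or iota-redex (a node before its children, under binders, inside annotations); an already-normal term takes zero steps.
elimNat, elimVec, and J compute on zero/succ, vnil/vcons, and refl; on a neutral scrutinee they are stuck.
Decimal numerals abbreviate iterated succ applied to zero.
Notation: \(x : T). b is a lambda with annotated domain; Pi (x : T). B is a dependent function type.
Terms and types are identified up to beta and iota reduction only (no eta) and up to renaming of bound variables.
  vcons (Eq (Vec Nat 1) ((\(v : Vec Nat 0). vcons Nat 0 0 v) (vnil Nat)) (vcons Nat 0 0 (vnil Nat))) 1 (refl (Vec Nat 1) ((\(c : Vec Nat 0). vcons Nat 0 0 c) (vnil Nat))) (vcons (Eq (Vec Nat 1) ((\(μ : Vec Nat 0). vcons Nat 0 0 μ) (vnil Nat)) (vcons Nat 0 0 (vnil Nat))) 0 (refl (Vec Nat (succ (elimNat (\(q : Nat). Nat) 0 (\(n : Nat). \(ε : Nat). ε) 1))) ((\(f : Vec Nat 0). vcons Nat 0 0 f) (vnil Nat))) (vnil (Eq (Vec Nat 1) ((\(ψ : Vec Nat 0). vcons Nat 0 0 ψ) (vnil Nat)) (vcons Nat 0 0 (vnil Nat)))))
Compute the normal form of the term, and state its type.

resulting normal form:
  vcons (Eq (Vec Nat 1) (vcons Nat 0 0 (vnil Nat)) (vcons Nat 0 0 (vnil Nat))) 1 (refl (Vec Nat 1) (vcons Nat 0 0 (vnil Nat))) (vcons (Eq (Vec Nat 1) (vcons Nat 0 0 (vnil Nat)) (vcons Nat 0 0 (vnil Nat))) 0 (refl (Vec Nat 1) (vcons Nat 0 0 (vnil Nat))) (vnil (Eq (Vec Nat 1) (vcons Nat 0 0 (vnil Nat)) (vcons Nat 0 0 (vnil Nat)))))
the term's type:
  Vec (Eq (Vec Nat 1) (vcons Nat 0 0 (vnil Nat)) (vcons Nat 0 0 (vnil Nat))) 2
observation: 9 normal-order steps normalize the term, beginning with a beta-redex.


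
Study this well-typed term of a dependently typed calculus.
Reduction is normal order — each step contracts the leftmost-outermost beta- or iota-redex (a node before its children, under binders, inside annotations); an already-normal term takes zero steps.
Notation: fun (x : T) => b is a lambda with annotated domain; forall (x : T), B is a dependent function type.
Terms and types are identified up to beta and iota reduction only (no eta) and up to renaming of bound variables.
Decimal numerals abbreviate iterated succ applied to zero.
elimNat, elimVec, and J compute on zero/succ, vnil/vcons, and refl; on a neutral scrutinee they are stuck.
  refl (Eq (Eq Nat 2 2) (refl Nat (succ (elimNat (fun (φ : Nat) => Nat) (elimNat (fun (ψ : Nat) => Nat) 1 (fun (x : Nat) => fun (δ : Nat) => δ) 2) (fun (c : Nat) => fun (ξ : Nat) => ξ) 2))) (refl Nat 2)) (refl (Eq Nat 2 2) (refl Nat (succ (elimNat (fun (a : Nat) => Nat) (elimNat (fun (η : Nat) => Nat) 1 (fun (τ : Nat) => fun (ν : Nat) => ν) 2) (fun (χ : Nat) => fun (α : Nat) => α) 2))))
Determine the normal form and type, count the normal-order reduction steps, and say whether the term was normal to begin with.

normal form:
  refl (Eq (Eq Nat 2 2) (refl Nat 2) (refl Nat 2)) (refl (Eq Nat 2 2) (refl Nat 2))
inferred type:
  Eq (Eq (Eq Nat 2 2) (refl Nat 2) (refl Nat 2)) (refl (Eq Nat 2 2) (refl Nat 2)) (refl (Eq Nat 2 2) (refl Nat 2))
reduction steps (normal order): 28
started in normal form: no
first redex: an elimNat iota-redex


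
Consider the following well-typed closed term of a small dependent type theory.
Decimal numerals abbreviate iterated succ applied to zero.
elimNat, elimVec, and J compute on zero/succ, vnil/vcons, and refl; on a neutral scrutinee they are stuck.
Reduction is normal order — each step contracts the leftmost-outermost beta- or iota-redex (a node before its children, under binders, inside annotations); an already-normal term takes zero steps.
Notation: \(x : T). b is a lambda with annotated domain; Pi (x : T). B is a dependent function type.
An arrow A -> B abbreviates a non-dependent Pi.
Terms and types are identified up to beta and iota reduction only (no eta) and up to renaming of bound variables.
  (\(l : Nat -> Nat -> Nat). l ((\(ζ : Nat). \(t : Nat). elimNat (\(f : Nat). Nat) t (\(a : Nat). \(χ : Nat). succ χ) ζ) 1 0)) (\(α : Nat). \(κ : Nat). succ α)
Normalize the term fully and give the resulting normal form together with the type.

normal form:
  \(l : Nat). 2
type:
  Nat -> Nat


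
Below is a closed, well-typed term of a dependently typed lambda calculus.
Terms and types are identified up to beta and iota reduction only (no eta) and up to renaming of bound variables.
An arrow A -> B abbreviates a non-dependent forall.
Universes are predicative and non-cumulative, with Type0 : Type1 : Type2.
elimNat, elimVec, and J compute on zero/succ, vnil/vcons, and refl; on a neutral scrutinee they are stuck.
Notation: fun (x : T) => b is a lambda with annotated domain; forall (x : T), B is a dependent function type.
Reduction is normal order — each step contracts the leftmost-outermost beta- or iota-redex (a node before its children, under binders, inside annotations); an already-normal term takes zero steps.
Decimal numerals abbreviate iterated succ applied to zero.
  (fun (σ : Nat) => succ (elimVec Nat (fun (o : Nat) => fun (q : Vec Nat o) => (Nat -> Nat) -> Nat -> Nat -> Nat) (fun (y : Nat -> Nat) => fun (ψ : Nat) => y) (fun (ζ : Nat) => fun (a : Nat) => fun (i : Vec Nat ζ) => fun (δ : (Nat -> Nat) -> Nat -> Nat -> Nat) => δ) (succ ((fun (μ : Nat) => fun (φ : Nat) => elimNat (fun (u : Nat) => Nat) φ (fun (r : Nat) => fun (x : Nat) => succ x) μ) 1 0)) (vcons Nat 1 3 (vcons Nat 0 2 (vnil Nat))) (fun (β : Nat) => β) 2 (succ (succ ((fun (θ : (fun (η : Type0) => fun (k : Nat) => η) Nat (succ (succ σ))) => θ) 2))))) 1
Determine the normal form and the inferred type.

normal form:
  5
inferred type:
  Nat


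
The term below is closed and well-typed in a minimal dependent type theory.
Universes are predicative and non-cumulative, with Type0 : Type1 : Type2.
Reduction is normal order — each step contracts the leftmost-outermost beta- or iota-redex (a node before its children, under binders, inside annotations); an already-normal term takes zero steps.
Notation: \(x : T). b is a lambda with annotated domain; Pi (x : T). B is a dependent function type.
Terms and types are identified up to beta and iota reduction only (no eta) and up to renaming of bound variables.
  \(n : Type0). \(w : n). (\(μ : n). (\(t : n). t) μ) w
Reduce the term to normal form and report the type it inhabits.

resulting normal form:
  \(n : Type0). \(w : n). w
type:
  Pi (n : Type0). Pi (w : n). n


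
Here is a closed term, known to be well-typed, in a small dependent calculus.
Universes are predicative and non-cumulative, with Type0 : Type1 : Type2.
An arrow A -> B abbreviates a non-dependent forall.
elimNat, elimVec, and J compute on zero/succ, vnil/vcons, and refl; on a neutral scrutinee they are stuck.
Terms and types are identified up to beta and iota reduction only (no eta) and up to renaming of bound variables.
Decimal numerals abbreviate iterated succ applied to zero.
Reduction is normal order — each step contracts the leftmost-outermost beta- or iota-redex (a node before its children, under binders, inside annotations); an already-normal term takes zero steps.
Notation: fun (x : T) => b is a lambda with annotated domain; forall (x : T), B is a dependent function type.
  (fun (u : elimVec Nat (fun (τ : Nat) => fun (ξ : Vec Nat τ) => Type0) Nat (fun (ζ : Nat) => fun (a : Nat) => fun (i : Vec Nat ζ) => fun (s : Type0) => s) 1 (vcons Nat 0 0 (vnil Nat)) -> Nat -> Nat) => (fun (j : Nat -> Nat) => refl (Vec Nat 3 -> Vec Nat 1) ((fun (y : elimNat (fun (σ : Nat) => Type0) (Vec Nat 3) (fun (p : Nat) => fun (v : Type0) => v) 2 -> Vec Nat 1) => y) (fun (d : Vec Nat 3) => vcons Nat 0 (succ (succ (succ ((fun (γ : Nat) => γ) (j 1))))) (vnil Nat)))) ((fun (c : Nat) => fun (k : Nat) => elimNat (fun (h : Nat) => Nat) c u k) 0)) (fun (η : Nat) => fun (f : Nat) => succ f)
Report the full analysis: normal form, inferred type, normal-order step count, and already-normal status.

normal form:
  refl (Vec Nat 3 -> Vec Nat 1) (fun (u : Vec Nat 3) => vcons Nat 0 4 (vnil Nat))
inferred type:
  Eq (Vec Nat 3 -> Vec Nat 1) (fun (u : Vec Nat 3) => vcons Nat 0 4 (vnil Nat)) (fun (τ : Vec Nat 3) => vcons Nat 0 4 (vnil Nat))
normal-order step count: 10
already normal: no
first redex: a beta-redex


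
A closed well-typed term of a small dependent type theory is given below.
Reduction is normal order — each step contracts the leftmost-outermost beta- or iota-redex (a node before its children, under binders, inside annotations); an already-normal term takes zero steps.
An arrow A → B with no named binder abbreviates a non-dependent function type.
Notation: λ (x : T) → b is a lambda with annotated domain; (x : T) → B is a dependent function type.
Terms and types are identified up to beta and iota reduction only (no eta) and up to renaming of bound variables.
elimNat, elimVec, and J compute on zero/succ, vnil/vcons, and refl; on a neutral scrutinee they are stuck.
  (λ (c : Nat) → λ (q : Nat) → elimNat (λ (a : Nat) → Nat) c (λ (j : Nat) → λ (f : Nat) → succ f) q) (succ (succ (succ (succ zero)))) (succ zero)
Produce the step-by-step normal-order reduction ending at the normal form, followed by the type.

normal-order reduction:
  (λ (c : Nat) → λ (q : Nat) → elimNat (λ (a : Nat) → Nat) c (λ (j : Nat) → λ (f : Nat) → succ f) q) (succ (succ (succ (succ zero)))) (succ zero)
  ~> (λ (c : Nat) → elimNat (λ (q : Nat) → Nat) (succ (succ (succ (succ zero)))) (λ (a : Nat) → λ (j : Nat) → succ j) c) (succ zero)
  ~> elimNat (λ (c : Nat) → Nat) (succ (succ (succ (succ zero)))) (λ (q : Nat) → λ (a : Nat) → succ a) (succ zero)
  ~> (λ (c : Nat) → λ (q : Nat) → succ q) zero (elimNat (λ (a : Nat) → Nat) (succ (succ (succ (succ zero)))) (λ (j : Nat) → λ (f : Nat) → succ f) zero)
  ~> (λ (c : Nat) → succ c) (elimNat (λ (q : Nat) → Nat) (succ (succ (succ (succ zero)))) (λ (a : Nat) → λ (j : Nat) → succ j) zero)
  ~> succ (elimNat (λ (c : Nat) → Nat) (succ (succ (succ (succ zero)))) (λ (q : Nat) → λ (a : Nat) → succ a) zero)
  ~> succ (succ (succ (succ (succ zero))))
type:
  Nat


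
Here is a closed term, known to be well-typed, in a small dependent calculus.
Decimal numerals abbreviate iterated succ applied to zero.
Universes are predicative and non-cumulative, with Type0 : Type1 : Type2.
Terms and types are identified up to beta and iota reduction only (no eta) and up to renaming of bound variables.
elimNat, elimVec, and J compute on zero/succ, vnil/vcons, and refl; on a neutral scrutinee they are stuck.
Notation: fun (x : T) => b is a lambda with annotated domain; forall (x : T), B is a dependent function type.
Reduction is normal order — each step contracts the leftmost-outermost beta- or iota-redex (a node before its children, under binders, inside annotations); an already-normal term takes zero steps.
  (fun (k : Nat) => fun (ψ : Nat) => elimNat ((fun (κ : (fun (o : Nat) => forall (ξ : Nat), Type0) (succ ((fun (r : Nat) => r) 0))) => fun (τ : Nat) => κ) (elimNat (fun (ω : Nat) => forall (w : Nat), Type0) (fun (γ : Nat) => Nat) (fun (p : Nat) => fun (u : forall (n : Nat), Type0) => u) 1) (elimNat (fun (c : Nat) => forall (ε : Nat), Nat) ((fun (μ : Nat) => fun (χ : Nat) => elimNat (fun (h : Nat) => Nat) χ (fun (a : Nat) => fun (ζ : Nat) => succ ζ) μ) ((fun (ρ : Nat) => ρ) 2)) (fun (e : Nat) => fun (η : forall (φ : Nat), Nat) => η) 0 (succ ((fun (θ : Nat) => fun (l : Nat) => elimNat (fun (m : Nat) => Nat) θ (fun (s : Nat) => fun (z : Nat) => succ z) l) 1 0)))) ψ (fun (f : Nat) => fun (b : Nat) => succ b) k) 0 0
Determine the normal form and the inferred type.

resulting normal form:
  0
type:
  Nat
observation: 3 normal-order steps separate the term from its normal form.


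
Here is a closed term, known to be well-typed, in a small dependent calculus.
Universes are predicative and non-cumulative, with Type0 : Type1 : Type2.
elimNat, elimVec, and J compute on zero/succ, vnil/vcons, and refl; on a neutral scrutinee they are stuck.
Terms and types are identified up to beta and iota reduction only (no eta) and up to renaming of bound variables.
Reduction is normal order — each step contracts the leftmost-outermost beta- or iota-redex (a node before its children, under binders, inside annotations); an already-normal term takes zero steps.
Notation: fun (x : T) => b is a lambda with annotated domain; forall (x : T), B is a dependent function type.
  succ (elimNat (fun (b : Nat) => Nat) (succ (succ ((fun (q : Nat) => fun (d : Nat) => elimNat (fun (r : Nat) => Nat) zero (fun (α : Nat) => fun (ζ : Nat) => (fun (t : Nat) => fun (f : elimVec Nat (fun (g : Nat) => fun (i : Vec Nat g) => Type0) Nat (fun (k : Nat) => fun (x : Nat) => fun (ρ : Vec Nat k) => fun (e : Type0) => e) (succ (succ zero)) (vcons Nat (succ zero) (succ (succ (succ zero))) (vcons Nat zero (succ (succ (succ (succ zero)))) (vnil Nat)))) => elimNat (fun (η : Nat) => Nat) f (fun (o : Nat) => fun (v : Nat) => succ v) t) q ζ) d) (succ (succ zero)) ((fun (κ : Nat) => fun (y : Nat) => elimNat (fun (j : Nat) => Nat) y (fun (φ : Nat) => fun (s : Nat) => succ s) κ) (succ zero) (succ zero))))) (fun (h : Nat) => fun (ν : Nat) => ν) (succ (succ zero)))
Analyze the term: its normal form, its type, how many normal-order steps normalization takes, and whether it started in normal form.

resulting normal form:
  succ (succ (succ (succ (succ (succ (succ zero))))))
inferred type:
  Nat
reduction steps (normal order): 31
already normal: no
first redex: an elimNat iota-redex


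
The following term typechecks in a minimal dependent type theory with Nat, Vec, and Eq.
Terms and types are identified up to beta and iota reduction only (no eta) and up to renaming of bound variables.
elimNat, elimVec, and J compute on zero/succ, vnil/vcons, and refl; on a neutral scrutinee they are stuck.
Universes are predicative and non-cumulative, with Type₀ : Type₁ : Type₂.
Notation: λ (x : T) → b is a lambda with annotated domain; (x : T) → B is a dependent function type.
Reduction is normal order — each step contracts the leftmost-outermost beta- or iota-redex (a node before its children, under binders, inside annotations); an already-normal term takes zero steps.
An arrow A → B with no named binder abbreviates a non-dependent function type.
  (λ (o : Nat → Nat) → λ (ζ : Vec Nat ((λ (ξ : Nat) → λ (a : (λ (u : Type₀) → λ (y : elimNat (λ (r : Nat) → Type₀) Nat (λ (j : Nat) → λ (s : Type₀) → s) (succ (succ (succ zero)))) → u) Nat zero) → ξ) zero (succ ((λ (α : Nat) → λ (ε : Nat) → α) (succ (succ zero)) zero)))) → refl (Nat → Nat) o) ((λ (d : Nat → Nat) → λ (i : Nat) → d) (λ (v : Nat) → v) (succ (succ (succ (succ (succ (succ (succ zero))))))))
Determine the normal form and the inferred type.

normal form:
  λ (o : Vec Nat zero) → refl (Nat → Nat) (λ (ζ : Nat) → ζ)
inferred type:
  Vec Nat zero → Eq (Nat → Nat) (λ (o : Nat) → o) (λ (ζ : Nat) → ζ)


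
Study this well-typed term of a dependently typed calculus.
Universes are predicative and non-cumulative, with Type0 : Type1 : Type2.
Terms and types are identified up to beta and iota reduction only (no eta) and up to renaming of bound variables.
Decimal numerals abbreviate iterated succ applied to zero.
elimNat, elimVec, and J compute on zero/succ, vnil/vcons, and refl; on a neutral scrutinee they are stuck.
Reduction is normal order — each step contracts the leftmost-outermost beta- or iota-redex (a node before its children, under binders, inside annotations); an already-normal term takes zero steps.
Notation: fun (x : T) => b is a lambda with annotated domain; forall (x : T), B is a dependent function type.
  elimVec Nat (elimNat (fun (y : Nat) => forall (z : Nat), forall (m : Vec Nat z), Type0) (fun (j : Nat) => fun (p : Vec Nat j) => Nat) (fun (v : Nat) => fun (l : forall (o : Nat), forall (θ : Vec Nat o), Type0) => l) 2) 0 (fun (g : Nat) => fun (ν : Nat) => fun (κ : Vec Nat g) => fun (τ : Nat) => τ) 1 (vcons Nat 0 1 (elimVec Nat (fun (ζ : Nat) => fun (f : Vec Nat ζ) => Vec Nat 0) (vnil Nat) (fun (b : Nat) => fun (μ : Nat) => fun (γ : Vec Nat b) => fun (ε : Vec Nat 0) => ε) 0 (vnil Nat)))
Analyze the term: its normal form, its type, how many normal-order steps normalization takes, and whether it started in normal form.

normal form:
  0
type:
  Nat
steps to reach normal form (normal order): 14
term was already normal: no
first redex: an elimVec iota-redex


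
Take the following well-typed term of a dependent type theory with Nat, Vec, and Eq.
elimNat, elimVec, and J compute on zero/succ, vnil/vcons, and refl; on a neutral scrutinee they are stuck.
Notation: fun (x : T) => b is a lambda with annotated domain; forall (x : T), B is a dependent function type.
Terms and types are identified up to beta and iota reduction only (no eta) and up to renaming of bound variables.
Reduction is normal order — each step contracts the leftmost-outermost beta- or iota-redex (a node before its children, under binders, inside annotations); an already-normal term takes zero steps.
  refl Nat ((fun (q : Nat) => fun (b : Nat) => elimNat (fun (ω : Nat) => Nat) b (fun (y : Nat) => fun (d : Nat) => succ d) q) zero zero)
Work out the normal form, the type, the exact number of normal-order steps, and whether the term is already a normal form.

resulting normal form:
  refl Nat zero
inferred type:
  Eq Nat zero zero
steps to reach normal form (normal order): 3
term was already normal: no
first contracted redex: a beta-redex


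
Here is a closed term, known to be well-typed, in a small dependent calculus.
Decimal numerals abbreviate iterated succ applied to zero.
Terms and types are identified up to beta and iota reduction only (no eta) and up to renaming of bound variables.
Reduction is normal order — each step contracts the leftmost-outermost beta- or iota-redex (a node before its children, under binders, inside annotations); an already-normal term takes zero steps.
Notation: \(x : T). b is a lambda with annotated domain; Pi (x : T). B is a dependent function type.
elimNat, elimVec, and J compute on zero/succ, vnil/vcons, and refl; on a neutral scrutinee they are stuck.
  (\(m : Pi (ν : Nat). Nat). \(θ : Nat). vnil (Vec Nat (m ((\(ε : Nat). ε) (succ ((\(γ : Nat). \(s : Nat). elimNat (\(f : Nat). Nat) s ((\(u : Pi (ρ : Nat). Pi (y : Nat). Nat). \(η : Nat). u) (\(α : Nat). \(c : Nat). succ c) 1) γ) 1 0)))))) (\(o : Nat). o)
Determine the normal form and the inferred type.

reduced normal form:
  \(m : Nat). vnil (Vec Nat 2)
inferred type:
  Pi (m : Nat). Vec (Vec Nat 2) 0
observation: normalization takes exactly 11 steps under the normal-order strategy.


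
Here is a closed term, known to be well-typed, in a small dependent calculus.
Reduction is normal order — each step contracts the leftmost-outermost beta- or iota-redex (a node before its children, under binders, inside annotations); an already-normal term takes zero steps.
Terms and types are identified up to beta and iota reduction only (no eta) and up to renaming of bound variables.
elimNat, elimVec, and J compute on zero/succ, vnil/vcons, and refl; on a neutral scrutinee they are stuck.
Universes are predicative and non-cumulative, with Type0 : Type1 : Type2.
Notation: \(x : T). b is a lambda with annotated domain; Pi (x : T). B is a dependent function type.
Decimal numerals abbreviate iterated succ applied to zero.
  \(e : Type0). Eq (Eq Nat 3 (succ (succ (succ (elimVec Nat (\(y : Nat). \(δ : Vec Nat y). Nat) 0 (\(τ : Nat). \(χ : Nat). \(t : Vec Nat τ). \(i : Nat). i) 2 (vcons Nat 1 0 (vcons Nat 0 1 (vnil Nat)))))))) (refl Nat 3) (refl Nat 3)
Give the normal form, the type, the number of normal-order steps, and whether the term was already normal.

normal form:
  \(e : Type0). Eq (Eq Nat 3 3) (refl Nat 3) (refl Nat 3)
the term's type:
  Pi (e : Type0). Type0
steps to reach normal form (normal order): 11
started in normal form: no
first contracted redex: an elimVec iota-redex


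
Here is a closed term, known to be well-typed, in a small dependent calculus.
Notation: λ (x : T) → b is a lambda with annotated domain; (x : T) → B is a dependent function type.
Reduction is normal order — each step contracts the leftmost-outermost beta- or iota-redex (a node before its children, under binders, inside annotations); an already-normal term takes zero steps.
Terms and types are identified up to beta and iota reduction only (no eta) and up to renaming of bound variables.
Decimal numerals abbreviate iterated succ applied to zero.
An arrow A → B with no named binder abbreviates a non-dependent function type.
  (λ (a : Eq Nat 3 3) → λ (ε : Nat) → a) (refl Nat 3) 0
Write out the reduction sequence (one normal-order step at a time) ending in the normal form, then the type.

normal-order reduction:
  (λ (a : Eq Nat 3 3) → λ (ε : Nat) → a) (refl Nat 3) 0
  ~> (λ (a : Nat) → refl Nat 3) 0
  ~> refl Nat 3
inferred type:
  Eq Nat 3 3


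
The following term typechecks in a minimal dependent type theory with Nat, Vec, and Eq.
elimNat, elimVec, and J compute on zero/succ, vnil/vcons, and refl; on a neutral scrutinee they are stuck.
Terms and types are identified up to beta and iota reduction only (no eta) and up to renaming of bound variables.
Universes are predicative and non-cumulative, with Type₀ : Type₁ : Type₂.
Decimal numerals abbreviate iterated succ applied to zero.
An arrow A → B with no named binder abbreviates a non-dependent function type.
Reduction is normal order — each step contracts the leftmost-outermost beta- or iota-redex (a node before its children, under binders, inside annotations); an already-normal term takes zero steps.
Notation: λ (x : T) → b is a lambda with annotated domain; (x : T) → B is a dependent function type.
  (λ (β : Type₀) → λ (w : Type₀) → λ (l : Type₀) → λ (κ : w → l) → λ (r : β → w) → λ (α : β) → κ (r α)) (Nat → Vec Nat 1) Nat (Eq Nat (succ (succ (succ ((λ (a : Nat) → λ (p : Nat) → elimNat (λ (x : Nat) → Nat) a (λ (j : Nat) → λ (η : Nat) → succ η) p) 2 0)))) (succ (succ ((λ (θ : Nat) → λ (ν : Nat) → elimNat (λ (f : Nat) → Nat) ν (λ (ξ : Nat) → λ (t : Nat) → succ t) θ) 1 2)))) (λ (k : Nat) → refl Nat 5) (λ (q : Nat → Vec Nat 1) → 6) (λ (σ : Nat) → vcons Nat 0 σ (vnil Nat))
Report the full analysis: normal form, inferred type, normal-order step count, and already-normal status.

resulting normal form:
  refl Nat 5
type:
  Eq Nat 5 5
normal-order step count: 7
already normal: no
first contracted redex: a beta-redex


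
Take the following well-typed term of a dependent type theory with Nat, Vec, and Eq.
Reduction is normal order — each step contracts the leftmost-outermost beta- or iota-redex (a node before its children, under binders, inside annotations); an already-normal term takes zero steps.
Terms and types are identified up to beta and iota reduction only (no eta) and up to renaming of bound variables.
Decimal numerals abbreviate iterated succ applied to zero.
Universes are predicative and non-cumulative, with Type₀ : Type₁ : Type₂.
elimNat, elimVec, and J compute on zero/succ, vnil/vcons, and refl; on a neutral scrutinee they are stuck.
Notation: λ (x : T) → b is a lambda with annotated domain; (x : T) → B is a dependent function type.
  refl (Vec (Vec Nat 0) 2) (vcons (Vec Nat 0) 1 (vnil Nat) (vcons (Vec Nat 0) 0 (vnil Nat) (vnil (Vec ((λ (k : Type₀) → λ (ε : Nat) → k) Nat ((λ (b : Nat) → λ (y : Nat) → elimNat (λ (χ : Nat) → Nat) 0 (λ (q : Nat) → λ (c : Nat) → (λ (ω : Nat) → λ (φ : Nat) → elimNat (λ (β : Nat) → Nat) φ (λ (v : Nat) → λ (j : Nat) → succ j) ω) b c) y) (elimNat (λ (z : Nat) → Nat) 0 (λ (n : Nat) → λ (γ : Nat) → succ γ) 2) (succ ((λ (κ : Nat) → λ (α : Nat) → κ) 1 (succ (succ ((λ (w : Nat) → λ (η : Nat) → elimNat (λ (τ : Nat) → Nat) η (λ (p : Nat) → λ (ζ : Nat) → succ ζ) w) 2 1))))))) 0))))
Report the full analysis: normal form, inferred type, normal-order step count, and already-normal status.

resulting normal form:
  refl (Vec (Vec Nat 0) 2) (vcons (Vec Nat 0) 1 (vnil Nat) (vcons (Vec Nat 0) 0 (vnil Nat) (vnil (Vec Nat 0))))
inferred type:
  Eq (Vec (Vec Nat 0) 2) (vcons (Vec Nat 0) 1 (vnil Nat) (vcons (Vec Nat 0) 0 (vnil Nat) (vnil (Vec Nat 0)))) (vcons (Vec Nat 0) 1 (vnil Nat) (vcons (Vec Nat 0) 0 (vnil Nat) (vnil (Vec Nat 0))))
reduction steps (normal order): 2
already normal: no
first contracted redex: a beta-redex


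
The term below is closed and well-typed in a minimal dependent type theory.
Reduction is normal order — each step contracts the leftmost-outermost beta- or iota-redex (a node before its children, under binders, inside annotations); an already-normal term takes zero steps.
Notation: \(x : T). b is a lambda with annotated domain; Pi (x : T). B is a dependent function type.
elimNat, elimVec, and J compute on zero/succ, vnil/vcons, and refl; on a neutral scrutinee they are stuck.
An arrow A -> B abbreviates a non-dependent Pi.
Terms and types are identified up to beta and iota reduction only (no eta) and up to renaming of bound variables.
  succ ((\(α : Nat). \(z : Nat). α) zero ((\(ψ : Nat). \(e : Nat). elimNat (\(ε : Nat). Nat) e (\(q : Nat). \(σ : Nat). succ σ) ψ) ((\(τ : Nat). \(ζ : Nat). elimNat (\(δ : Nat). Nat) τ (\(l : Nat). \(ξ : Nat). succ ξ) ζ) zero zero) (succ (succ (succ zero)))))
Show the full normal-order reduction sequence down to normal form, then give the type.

normal-order reduction sequence:
  succ ((\(α : Nat). \(z : Nat). α) zero ((\(ψ : Nat). \(e : Nat). elimNat (\(ε : Nat). Nat) e (\(q : Nat). \(σ : Nat). succ σ) ψ) ((\(τ : Nat). \(ζ : Nat). elimNat (\(δ : Nat). Nat) τ (\(l : Nat). \(ξ : Nat). succ ξ) ζ) zero zero) (succ (succ (succ zero)))))
  ~> succ ((\(α : Nat). zero) ((\(z : Nat). \(ψ : Nat). elimNat (\(e : Nat). Nat) ψ (\(ε : Nat). \(q : Nat). succ q) z) ((\(σ : Nat). \(τ : Nat). elimNat (\(ζ : Nat). Nat) σ (\(δ : Nat). \(l : Nat). succ l) τ) zero zero) (succ (succ (succ zero)))))
  ~> succ zero
inferred type:
  Nat


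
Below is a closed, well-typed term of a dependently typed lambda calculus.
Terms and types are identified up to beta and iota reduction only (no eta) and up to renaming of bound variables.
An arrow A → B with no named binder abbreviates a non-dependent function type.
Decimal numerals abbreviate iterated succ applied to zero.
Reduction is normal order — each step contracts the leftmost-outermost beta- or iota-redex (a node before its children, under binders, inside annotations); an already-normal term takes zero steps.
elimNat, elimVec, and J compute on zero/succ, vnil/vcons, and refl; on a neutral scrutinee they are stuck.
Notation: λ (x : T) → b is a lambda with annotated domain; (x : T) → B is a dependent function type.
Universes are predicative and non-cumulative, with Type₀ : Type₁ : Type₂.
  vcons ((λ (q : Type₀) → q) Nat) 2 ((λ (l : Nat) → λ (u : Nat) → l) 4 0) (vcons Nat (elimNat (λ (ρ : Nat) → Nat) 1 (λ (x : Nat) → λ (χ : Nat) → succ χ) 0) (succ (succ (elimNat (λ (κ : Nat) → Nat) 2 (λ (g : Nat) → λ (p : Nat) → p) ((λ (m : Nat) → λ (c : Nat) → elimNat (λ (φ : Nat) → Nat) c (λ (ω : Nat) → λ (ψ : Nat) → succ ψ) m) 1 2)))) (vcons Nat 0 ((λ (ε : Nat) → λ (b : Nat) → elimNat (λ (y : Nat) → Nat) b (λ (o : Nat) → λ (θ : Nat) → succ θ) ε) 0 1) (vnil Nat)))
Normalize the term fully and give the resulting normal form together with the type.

reduced normal form:
  vcons Nat 2 4 (vcons Nat 1 4 (vcons Nat 0 1 (vnil Nat)))
inferred type:
  Vec Nat 3
observation: the term reaches its normal form after 23 normal-order steps.


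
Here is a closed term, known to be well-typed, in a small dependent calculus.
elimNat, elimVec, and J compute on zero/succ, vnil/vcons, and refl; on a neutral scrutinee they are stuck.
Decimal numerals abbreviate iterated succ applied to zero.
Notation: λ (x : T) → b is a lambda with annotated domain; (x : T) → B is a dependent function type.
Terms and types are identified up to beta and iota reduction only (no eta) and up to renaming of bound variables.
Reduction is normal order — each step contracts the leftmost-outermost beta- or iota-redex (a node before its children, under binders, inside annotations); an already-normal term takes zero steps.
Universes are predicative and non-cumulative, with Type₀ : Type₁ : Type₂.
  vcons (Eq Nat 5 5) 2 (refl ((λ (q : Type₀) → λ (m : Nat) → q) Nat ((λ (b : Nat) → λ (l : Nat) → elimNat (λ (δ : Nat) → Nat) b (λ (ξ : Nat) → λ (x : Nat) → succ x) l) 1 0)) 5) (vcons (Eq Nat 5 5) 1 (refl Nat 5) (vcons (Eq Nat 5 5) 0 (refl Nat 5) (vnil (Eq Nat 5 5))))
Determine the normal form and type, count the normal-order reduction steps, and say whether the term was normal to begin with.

reduced normal form:
  vcons (Eq Nat 5 5) 2 (refl Nat 5) (vcons (Eq Nat 5 5) 1 (refl Nat 5) (vcons (Eq Nat 5 5) 0 (refl Nat 5) (vnil (Eq Nat 5 5))))
type:
  Vec (Eq Nat 5 5) 3
reduction steps (normal order): 2
already normal: no
first redex: a beta-redex
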